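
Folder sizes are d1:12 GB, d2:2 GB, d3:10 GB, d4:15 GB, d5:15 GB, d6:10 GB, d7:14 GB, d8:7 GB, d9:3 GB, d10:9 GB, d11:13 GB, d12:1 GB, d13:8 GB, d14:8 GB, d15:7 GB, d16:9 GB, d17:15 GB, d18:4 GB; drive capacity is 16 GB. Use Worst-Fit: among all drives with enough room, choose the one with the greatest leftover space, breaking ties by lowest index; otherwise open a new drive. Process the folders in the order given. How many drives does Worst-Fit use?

12

d1 (12 GB) → drive 1 (remaining 4 GB)
d2 (2 GB) → drive 1 (remaining 2 GB)
d3 (10 GB) → drive 2 (remaining 6 GB)
d4 (15 GB) → drive 3 (remaining 1 GB)
d5 (15 GB) → drive 4 (remaining 1 GB)
d6 (10 GB) → drive 5 (remaining 6 GB)
d7 (14 GB) → drive 6 (remaining 2 GB)
d8 (7 GB) → drive 7 (remaining 9 GB)
d9 (3 GB) → drive 7 (remaining 6 GB)
d10 (9 GB) → drive 8 (remaining 7 GB)
d11 (13 GB) → drive 9 (remaining 3 GB)
d12 (1 GB) → drive 8 (remaining 6 GB)
d13 (8 GB) → drive 10 (remaining 8 GB)
d14 (8 GB) → drive 10 (remaining 0 GB)
d15 (7 GB) → drive 11 (remaining 9 GB)
d16 (9 GB) → drive 11 (remaining 0 GB)
d17 (15 GB) → drive 12 (remaining 1 GB)
d18 (4 GB) → drive 2 (remaining 2 GB)
Final drives: [12,2] [10,4] [15] [15] [10] [14] [7,3] [9,1] [13] [8,8] [7,9] [15].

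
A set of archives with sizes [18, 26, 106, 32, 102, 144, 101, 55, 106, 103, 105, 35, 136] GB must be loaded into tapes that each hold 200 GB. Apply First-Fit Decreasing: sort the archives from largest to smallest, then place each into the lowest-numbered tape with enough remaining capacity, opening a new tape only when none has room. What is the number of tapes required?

Sorted descending: 144, 136, 106, 106, 105, 103, 102, 101, 55, 35, 32, 26, 18.
Put 144 GB in tape 1; 56 GB remain.
Put 136 GB in tape 2; 64 GB remain.
Put 106 GB in tape 3; 94 GB remain.
Put 106 GB in tape 4; 94 GB remain.
Put 105 GB in tape 5; 95 GB remain.
Put 103 GB in tape 6; 97 GB remain.
Put 102 GB in tape 7; 98 GB remain.
Put 101 GB in tape 8; 99 GB remain.
Put 55 GB in tape 1; 1 GB remain.
Put 35 GB in tape 2; 29 GB remain.
Put 32 GB in tape 3; 62 GB remain.
Put 26 GB in tape 2; 3 GB remain.
Put 18 GB in tape 3; 44 GB remain.
Final tapes: [144,55] [136,35,26] [106,32,18] [106] [105] [103] [102] [101].

8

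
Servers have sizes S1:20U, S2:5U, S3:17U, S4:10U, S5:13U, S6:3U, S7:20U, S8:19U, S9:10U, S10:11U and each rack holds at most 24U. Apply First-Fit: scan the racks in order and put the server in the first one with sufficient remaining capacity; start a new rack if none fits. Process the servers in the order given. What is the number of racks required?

6

S1 (20U) → rack 1 (remaining 4U)
S2 (5U) → rack 2 (remaining 19U)
S3 (17U) → rack 2 (remaining 2U)
S4 (10U) → rack 3 (remaining 14U)
S5 (13U) → rack 3 (remaining 1U)
S6 (3U) → rack 1 (remaining 1U)
S7 (20U) → rack 4 (remaining 4U)
S8 (19U) → rack 5 (remaining 5U)
S9 (10U) → rack 6 (remaining 14U)
S10 (11U) → rack 6 (remaining 3U)
Final racks: [20,3] [5,17] [10,13] [20] [19] [10,11].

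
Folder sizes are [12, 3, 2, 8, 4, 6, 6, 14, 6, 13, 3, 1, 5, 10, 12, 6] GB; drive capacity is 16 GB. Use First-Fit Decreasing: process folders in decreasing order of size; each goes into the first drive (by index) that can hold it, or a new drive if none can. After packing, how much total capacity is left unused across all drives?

Sorted descending: 14, 13, 12, 12, 10, 8, 6, 6, 6, 6, 5, 4, 3, 3, 2, 1.
drive 1: place 14 GB, 2 GB left
drive 2: place 13 GB, 3 GB left
drive 3: place 12 GB, 4 GB left
drive 4: place 12 GB, 4 GB left
drive 5: place 10 GB, 6 GB left
drive 6: place 8 GB, 8 GB left
drive 5: place 6 GB, 0 GB left
drive 6: place 6 GB, 2 GB left
drive 7: place 6 GB, 10 GB left
drive 7: place 6 GB, 4 GB left
drive 8: place 5 GB, 11 GB left
drive 3: place 4 GB, 0 GB left
drive 2: place 3 GB, 0 GB left
drive 4: place 3 GB, 1 GB left
drive 1: place 2 GB, 0 GB left
drive 4: place 1 GB, 0 GB left
8 drives × 16 GB = 128 GB; used 111 GB; unused 17 GB.

17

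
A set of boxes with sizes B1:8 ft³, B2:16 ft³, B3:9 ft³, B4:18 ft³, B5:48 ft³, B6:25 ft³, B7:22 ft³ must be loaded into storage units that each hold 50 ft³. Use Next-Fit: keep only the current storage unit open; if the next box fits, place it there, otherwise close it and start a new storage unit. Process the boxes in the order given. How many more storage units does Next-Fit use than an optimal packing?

1

Next-Fit: [8,16,9] [18] [48] [25,22] → 4 storage units.
Total size 146 ft³; any packing needs at least ⌈146/50⌉ = 3 storage units.
An optimal packing achieves that bound: [48] [25,16,9] [22,18,8] → 3 storage units.
Excess: 4 − 3 = 1.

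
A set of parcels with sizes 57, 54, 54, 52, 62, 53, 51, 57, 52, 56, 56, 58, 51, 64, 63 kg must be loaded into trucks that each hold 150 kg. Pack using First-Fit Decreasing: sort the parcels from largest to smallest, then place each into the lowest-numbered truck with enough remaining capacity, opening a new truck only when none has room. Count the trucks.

8 trucks

Sorted descending: 64, 63, 62, 58, 57, 57, 56, 56, 54, 54, 53, 52, 52, 51, 51.
64 kg → truck 1 (remaining 86 kg)
63 kg → truck 1 (remaining 23 kg)
62 kg → truck 2 (remaining 88 kg)
58 kg → truck 2 (remaining 30 kg)
57 kg → truck 3 (remaining 93 kg)
57 kg → truck 3 (remaining 36 kg)
56 kg → truck 4 (remaining 94 kg)
56 kg → truck 4 (remaining 38 kg)
54 kg → truck 5 (remaining 96 kg)
54 kg → truck 5 (remaining 42 kg)
53 kg → truck 6 (remaining 97 kg)
52 kg → truck 6 (remaining 45 kg)
52 kg → truck 7 (remaining 98 kg)
51 kg → truck 7 (remaining 47 kg)
51 kg → truck 8 (remaining 99 kg)
Final trucks: [64,63] [62,58] [57,57] [56,56] [54,54] [53,52] [52,51] [51].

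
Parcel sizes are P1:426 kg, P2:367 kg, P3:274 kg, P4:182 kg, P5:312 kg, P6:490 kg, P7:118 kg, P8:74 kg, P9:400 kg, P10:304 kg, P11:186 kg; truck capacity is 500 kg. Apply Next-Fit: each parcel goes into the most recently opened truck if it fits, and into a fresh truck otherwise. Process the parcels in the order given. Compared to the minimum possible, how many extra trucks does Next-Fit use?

1

Next-Fit: [426] [367] [274,182] [312] [490] [118,74] [400] [304,186] → 8 trucks.
Total size 3133 kg; any packing needs at least ⌈3133/500⌉ = 7 trucks.
An optimal packing achieves that bound: [490] [426,74] [400] [367,118] [312,186] [304,182] [274] → 7 trucks.
Excess: 8 − 7 = 1.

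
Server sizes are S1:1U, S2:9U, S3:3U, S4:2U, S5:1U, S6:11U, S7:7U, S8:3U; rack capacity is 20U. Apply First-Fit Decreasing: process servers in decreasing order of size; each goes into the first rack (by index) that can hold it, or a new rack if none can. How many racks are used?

Sorted descending: 11, 9, 7, 3, 3, 2, 1, 1.
Put 11U in rack 1; 9U remain.
Put 9U in rack 1; 0U remain.
Put 7U in rack 2; 13U remain.
Put 3U in rack 2; 10U remain.
Put 3U in rack 2; 7U remain.
Put 2U in rack 2; 5U remain.
Put 1U in rack 2; 4U remain.
Put 1U in rack 2; 3U remain.
Final racks: [11,9] [7,3,3,2,1,1].

2 racks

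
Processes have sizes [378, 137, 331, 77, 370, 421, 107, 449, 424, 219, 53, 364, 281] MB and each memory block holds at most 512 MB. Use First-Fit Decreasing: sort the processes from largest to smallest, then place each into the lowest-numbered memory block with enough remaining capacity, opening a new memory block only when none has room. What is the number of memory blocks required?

8 memory blocks

Sorted descending: 449, 424, 421, 378, 370, 364, 331, 281, 219, 137, 107, 77, 53.
Put 449 MB in memory block 1; 63 MB remain.
Put 424 MB in memory block 2; 88 MB remain.
Put 421 MB in memory block 3; 91 MB remain.
Put 378 MB in memory block 4; 134 MB remain.
Put 370 MB in memory block 5; 142 MB remain.
Put 364 MB in memory block 6; 148 MB remain.
Put 331 MB in memory block 7; 181 MB remain.
Put 281 MB in memory block 8; 231 MB remain.
Put 219 MB in memory block 8; 12 MB remain.
Put 137 MB in memory block 5; 5 MB remain.
Put 107 MB in memory block 4; 27 MB remain.
Put 77 MB in memory block 2; 11 MB remain.
Put 53 MB in memory block 1; 10 MB remain.
Final memory blocks: [449,53] [424,77] [421] [378,107] [370,137] [364] [331] [281,219].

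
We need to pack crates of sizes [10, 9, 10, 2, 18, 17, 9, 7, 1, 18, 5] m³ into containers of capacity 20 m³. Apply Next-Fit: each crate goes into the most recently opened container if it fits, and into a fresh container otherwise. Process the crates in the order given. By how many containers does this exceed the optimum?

Next-Fit: [10,9] [10,2] [18] [17] [9,7,1] [18] [5] → 7 containers.
Total size 106 m³; any packing needs at least ⌈106/20⌉ = 6 containers.
An optimal packing achieves that bound: [18,2] [18,1] [17] [10,10] [9,9] [7,5] → 6 containers.
Excess: 7 − 6 = 1.

1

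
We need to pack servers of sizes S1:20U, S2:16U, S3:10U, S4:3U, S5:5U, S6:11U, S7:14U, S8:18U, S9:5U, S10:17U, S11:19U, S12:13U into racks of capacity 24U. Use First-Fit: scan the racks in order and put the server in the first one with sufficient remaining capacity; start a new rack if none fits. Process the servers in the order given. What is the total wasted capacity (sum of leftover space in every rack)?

S1 (20U) → rack 1 (remaining 4U)
S2 (16U) → rack 2 (remaining 8U)
S3 (10U) → rack 3 (remaining 14U)
S4 (3U) → rack 1 (remaining 1U)
S5 (5U) → rack 2 (remaining 3U)
S6 (11U) → rack 3 (remaining 3U)
S7 (14U) → rack 4 (remaining 10U)
S8 (18U) → rack 5 (remaining 6U)
S9 (5U) → rack 4 (remaining 5U)
S10 (17U) → rack 6 (remaining 7U)
S11 (19U) → rack 7 (remaining 5U)
S12 (13U) → rack 8 (remaining 11U)
8 racks × 24U = 192U; used 151U; unused 41U.

41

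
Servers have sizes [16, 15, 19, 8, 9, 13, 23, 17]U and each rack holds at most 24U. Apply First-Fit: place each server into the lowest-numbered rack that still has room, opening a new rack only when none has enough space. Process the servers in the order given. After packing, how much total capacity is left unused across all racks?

24

16U → rack 1 (remaining 8U)
15U → rack 2 (remaining 9U)
19U → rack 3 (remaining 5U)
8U → rack 1 (remaining 0U)
9U → rack 2 (remaining 0U)
13U → rack 4 (remaining 11U)
23U → rack 5 (remaining 1U)
17U → rack 6 (remaining 7U)
6 racks × 24U = 144U; used 120U; unused 24U.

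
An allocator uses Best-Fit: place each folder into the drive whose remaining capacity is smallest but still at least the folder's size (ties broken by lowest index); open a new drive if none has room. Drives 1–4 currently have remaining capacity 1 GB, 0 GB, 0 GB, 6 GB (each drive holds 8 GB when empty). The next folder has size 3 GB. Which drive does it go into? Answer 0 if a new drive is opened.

4

Drives with room: drive 4 (6 GB).
Tightest fit is drive 4 with 6 GB free.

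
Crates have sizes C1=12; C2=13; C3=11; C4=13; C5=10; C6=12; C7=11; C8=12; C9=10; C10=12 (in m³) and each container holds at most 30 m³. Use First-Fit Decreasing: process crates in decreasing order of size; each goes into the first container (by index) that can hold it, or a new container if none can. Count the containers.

5 containers

Sorted descending: 13, 13, 12, 12, 12, 12, 11, 11, 10, 10.
13 m³ → container 1 (remaining 17 m³)
13 m³ → container 1 (remaining 4 m³)
12 m³ → container 2 (remaining 18 m³)
12 m³ → container 2 (remaining 6 m³)
12 m³ → container 3 (remaining 18 m³)
12 m³ → container 3 (remaining 6 m³)
11 m³ → container 4 (remaining 19 m³)
11 m³ → container 4 (remaining 8 m³)
10 m³ → container 5 (remaining 20 m³)
10 m³ → container 5 (remaining 10 m³)
Final containers: [13,13] [12,12] [12,12] [11,11] [10,10].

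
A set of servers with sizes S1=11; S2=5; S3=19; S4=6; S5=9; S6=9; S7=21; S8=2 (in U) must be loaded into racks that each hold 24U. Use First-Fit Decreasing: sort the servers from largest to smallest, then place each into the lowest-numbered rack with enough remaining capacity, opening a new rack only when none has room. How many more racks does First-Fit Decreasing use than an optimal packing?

First-Fit Decreasing: [21,2] [19,5] [11,9] [9,6] → 4 racks.
Total size 82U; any packing needs at least ⌈82/24⌉ = 4 racks.
So 4 is already optimal.

0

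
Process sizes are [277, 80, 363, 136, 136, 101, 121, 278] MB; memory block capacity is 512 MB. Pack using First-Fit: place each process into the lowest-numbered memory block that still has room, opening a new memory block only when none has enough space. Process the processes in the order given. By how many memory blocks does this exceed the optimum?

0

First-Fit: [277,80,136] [363,136] [101,121,278] → 3 memory blocks.
Total size 1492 MB; any packing needs at least ⌈1492/512⌉ = 3 memory blocks.
So 3 is already optimal.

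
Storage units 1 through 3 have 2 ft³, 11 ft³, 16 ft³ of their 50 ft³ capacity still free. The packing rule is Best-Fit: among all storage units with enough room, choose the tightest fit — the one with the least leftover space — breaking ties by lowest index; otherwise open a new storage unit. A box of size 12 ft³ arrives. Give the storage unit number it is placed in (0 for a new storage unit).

3

Storage units with room: storage unit 3 (16 ft³).
Tightest fit is storage unit 3 with 16 ft³ free.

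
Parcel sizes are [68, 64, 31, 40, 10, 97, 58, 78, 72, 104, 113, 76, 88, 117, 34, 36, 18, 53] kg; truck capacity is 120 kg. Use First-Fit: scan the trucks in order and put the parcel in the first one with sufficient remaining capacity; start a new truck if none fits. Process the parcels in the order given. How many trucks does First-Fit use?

Put 68 kg in truck 1; 52 kg remain.
Put 64 kg in truck 2; 56 kg remain.
Put 31 kg in truck 1; 21 kg remain.
Put 40 kg in truck 2; 16 kg remain.
Put 10 kg in truck 1; 11 kg remain.
Put 97 kg in truck 3; 23 kg remain.
Put 58 kg in truck 4; 62 kg remain.
Put 78 kg in truck 5; 42 kg remain.
Put 72 kg in truck 6; 48 kg remain.
Put 104 kg in truck 7; 16 kg remain.
Put 113 kg in truck 8; 7 kg remain.
Put 76 kg in truck 9; 44 kg remain.
Put 88 kg in truck 10; 32 kg remain.
Put 117 kg in truck 11; 3 kg remain.
Put 34 kg in truck 4; 28 kg remain.
Put 36 kg in truck 5; 6 kg remain.
Put 18 kg in truck 3; 5 kg remain.
Put 53 kg in truck 12; 67 kg remain.

12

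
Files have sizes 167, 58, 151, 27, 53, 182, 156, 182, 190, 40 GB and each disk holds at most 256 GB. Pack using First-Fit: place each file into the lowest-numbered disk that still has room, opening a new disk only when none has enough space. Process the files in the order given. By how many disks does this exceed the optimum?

0

First-Fit: [167,58,27] [151,53,40] [182] [156] [182] [190] → 6 disks.
6 files exceed 128 GB (half the capacity), and no two of those can share a disk, so at least 6 disks are needed.
So 6 is already optimal.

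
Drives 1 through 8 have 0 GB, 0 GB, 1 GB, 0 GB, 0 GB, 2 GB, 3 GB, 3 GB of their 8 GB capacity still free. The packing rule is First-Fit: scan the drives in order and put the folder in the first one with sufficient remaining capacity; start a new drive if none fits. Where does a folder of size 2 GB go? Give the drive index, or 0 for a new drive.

6

Drives with room: drive 6 (2 GB), drive 7 (3 GB), drive 8 (3 GB).
The first with room is drive 6.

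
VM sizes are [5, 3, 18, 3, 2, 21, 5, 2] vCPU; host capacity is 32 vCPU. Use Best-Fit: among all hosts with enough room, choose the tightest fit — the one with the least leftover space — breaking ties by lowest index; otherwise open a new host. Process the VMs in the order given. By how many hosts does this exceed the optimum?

Best-Fit: [5,3,18,3,2] [21,5,2] → 2 hosts.
Total size 59 vCPU; any packing needs at least ⌈59/32⌉ = 2 hosts.
So 2 is already optimal.

0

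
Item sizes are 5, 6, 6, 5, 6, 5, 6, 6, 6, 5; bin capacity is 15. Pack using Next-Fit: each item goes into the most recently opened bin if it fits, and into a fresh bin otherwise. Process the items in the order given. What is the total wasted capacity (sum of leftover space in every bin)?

5 → bin 1 (remaining 10)
6 → bin 1 (remaining 4)
6 → bin 2 (remaining 9)
5 → bin 2 (remaining 4)
6 → bin 3 (remaining 9)
5 → bin 3 (remaining 4)
6 → bin 4 (remaining 9)
6 → bin 4 (remaining 3)
6 → bin 5 (remaining 9)
5 → bin 5 (remaining 4)
5 bins × 15 = 75; used 56; unused 19.

19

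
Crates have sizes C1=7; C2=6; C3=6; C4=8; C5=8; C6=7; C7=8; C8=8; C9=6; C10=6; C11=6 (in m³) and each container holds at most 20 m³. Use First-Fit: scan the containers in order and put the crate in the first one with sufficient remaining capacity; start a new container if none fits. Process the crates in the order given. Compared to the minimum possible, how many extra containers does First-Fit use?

First-Fit: [7,6,6] [8,8] [7,8] [8,6,6] [6] → 5 containers.
Total size 76 m³; any packing needs at least ⌈76/20⌉ = 4 containers.
An optimal packing achieves that bound: [8,8] [8,6,6] [8,6,6] [7,7,6] → 4 containers.
Excess: 5 − 4 = 1.

1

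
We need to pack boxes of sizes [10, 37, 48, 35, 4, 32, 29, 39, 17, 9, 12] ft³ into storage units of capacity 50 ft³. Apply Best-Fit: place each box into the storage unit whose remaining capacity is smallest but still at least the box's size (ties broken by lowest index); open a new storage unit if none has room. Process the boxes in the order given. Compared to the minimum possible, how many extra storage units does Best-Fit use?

Best-Fit: [10,37] [48] [35,4,9] [32,17] [29,12] [39] → 6 storage units.
Total size 272 ft³; any packing needs at least ⌈272/50⌉ = 6 storage units.
So 6 is already optimal.

0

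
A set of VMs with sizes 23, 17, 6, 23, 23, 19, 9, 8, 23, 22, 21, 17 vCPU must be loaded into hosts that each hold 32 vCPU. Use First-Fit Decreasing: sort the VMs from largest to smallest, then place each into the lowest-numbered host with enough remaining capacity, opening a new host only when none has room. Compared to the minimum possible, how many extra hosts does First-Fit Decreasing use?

0

First-Fit Decreasing: [23,9] [23,8] [23,6] [23] [22] [21] [19] [17] [17] → 9 hosts.
9 VMs exceed 16 vCPU (half the capacity), and no two of those can share a host, so at least 9 hosts are needed.
So 9 is already optimal.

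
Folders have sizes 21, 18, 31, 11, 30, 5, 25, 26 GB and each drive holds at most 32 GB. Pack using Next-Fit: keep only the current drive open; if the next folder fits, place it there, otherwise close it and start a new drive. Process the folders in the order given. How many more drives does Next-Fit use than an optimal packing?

1

Next-Fit: [21] [18] [31] [11] [30] [5,25] [26] → 7 drives.
Total size 167 GB; any packing needs at least ⌈167/32⌉ = 6 drives.
An optimal packing achieves that bound: [31] [30] [26,5] [25] [21,11] [18] → 6 drives.
Excess: 7 − 6 = 1.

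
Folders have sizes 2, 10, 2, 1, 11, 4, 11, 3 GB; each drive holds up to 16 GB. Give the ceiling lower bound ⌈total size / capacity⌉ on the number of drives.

3 drives

Total size = 2 + 10 + 2 + 1 + 11 + 4 + 11 + 3 = 44 GB.
⌈44 / 16⌉ = 3.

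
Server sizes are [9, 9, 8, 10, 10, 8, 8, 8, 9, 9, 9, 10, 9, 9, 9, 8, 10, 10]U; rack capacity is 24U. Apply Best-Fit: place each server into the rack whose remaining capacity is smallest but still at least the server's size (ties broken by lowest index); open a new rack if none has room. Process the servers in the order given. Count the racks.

rack 1: place 9U, 15U left
rack 1: place 9U, 6U left
rack 2: place 8U, 16U left
rack 2: place 10U, 6U left
rack 3: place 10U, 14U left
rack 3: place 8U, 6U left
rack 4: place 8U, 16U left
rack 4: place 8U, 8U left
rack 5: place 9U, 15U left
rack 5: place 9U, 6U left
rack 6: place 9U, 15U left
rack 6: place 10U, 5U left
rack 7: place 9U, 15U left
rack 7: place 9U, 6U left
rack 8: place 9U, 15U left
rack 4: place 8U, 0U left
rack 8: place 10U, 5U left
rack 9: place 10U, 14U left

9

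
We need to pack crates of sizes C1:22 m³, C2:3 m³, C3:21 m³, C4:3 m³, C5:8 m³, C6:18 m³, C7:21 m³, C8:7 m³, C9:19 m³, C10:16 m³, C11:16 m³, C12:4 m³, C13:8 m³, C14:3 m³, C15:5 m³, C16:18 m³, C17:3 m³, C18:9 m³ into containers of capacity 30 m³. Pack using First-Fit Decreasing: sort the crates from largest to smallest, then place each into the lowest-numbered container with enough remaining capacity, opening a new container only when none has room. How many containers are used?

Sorted descending: 22, 21, 21, 19, 18, 18, 16, 16, 9, 8, 8, 7, 5, 4, 3, 3, 3, 3.
22 m³ → container 1 (remaining 8 m³)
21 m³ → container 2 (remaining 9 m³)
21 m³ → container 3 (remaining 9 m³)
19 m³ → container 4 (remaining 11 m³)
18 m³ → container 5 (remaining 12 m³)
18 m³ → container 6 (remaining 12 m³)
16 m³ → container 7 (remaining 14 m³)
16 m³ → container 8 (remaining 14 m³)
9 m³ → container 2 (remaining 0 m³)
8 m³ → container 1 (remaining 0 m³)
8 m³ → container 3 (remaining 1 m³)
7 m³ → container 4 (remaining 4 m³)
5 m³ → container 5 (remaining 7 m³)
4 m³ → container 4 (remaining 0 m³)
3 m³ → container 5 (remaining 4 m³)
3 m³ → container 5 (remaining 1 m³)
3 m³ → container 6 (remaining 9 m³)
3 m³ → container 6 (remaining 6 m³)

8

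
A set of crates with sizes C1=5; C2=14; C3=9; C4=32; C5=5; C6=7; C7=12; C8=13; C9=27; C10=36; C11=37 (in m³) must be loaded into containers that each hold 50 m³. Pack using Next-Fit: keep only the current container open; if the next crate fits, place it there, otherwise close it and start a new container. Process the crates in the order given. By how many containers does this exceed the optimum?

2

Next-Fit: [5,14,9] [32,5,7] [12,13] [27] [36] [37] → 6 containers.
Total size 197 m³; any packing needs at least ⌈197/50⌉ = 4 containers.
An optimal packing achieves that bound: [37,13] [36,14] [32,12,5] [27,9,7,5] → 4 containers.
Excess: 6 − 4 = 2.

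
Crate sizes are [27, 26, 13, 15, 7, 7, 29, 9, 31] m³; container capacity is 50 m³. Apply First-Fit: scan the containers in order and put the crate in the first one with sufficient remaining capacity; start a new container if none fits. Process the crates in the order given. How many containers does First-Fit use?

4 containers

27 m³ → container 1 (remaining 23 m³)
26 m³ → container 2 (remaining 24 m³)
13 m³ → container 1 (remaining 10 m³)
15 m³ → container 2 (remaining 9 m³)
7 m³ → container 1 (remaining 3 m³)
7 m³ → container 2 (remaining 2 m³)
29 m³ → container 3 (remaining 21 m³)
9 m³ → container 3 (remaining 12 m³)
31 m³ → container 4 (remaining 19 m³)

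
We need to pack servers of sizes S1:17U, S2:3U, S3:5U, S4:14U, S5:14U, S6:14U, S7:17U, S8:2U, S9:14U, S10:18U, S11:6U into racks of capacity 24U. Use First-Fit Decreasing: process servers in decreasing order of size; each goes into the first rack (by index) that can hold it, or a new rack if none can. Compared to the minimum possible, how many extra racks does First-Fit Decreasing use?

0

First-Fit Decreasing: [18,6] [17,5,2] [17,3] [14] [14] [14] [14] → 7 racks.
7 servers exceed 12U (half the capacity), and no two of those can share a rack, so at least 7 racks are needed.
So 7 is already optimal.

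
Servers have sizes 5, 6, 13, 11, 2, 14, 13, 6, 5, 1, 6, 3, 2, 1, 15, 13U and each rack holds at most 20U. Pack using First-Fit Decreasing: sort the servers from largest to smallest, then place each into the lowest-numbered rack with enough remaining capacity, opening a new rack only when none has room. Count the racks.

6

Sorted descending: 15, 14, 13, 13, 13, 11, 6, 6, 6, 5, 5, 3, 2, 2, 1, 1.
15U → rack 1 (remaining 5U)
14U → rack 2 (remaining 6U)
13U → rack 3 (remaining 7U)
13U → rack 4 (remaining 7U)
13U → rack 5 (remaining 7U)
11U → rack 6 (remaining 9U)
6U → rack 2 (remaining 0U)
6U → rack 3 (remaining 1U)
6U → rack 4 (remaining 1U)
5U → rack 1 (remaining 0U)
5U → rack 5 (remaining 2U)
3U → rack 6 (remaining 6U)
2U → rack 5 (remaining 0U)
2U → rack 6 (remaining 4U)
1U → rack 3 (remaining 0U)
1U → rack 4 (remaining 0U)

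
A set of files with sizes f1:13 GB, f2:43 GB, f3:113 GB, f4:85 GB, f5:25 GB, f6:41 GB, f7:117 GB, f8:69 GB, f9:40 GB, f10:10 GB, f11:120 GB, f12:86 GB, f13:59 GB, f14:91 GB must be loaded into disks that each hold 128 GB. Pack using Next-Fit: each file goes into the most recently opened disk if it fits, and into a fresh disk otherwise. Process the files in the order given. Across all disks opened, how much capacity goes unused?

disk 1: place f1 (13 GB), 115 GB left
disk 1: place f2 (43 GB), 72 GB left
disk 2: place f3 (113 GB), 15 GB left
disk 3: place f4 (85 GB), 43 GB left
disk 3: place f5 (25 GB), 18 GB left
disk 4: place f6 (41 GB), 87 GB left
disk 5: place f7 (117 GB), 11 GB left
disk 6: place f8 (69 GB), 59 GB left
disk 6: place f9 (40 GB), 19 GB left
disk 6: place f10 (10 GB), 9 GB left
disk 7: place f11 (120 GB), 8 GB left
disk 8: place f12 (86 GB), 42 GB left
disk 9: place f13 (59 GB), 69 GB left
disk 10: place f14 (91 GB), 37 GB left
10 disks × 128 GB = 1280 GB; used 912 GB; unused 368 GB.

368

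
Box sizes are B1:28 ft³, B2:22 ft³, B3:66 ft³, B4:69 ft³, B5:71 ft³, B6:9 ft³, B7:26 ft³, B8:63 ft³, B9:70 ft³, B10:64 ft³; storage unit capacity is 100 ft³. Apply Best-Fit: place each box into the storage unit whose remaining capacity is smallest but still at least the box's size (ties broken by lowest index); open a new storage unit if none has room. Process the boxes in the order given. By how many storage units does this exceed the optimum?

Best-Fit: [28,22] [66] [69,26] [71,9] [63] [70] [64] → 7 storage units.
6 boxes exceed 50 ft³ (half the capacity), and no two of those can share a storage unit, so at least 6 storage units are needed.
An optimal packing achieves that bound: [71,28] [70,26] [69,22,9] [66] [64] [63] → 6 storage units.
Excess: 7 − 6 = 1.

1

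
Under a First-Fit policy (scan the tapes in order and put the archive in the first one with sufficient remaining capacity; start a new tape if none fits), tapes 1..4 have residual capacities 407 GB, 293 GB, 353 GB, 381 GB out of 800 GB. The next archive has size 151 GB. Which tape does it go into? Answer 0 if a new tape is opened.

1

Tapes with room: tape 1 (407 GB), tape 2 (293 GB), tape 3 (353 GB), tape 4 (381 GB).
The first with room is tape 1.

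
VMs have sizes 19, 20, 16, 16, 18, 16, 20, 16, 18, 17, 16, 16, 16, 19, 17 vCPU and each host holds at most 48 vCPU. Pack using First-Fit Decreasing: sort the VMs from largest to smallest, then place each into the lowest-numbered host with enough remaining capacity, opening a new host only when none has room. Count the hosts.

Sorted descending: 20, 20, 19, 19, 18, 18, 17, 17, 16, 16, 16, 16, 16, 16, 16.
20 vCPU → host 1 (remaining 28 vCPU)
20 vCPU → host 1 (remaining 8 vCPU)
19 vCPU → host 2 (remaining 29 vCPU)
19 vCPU → host 2 (remaining 10 vCPU)
18 vCPU → host 3 (remaining 30 vCPU)
18 vCPU → host 3 (remaining 12 vCPU)
17 vCPU → host 4 (remaining 31 vCPU)
17 vCPU → host 4 (remaining 14 vCPU)
16 vCPU → host 5 (remaining 32 vCPU)
16 vCPU → host 5 (remaining 16 vCPU)
16 vCPU → host 5 (remaining 0 vCPU)
16 vCPU → host 6 (remaining 32 vCPU)
16 vCPU → host 6 (remaining 16 vCPU)
16 vCPU → host 6 (remaining 0 vCPU)
16 vCPU → host 7 (remaining 32 vCPU)
Final hosts: [20,20] [19,19] [18,18] [17,17] [16,16,16] [16,16,16] [16].

7 hosts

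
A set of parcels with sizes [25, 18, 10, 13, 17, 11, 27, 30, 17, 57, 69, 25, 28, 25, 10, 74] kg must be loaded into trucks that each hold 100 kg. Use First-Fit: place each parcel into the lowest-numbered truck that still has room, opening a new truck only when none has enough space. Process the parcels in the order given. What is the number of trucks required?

5 trucks

Put 25 kg in truck 1; 75 kg remain.
Put 18 kg in truck 1; 57 kg remain.
Put 10 kg in truck 1; 47 kg remain.
Put 13 kg in truck 1; 34 kg remain.
Put 17 kg in truck 1; 17 kg remain.
Put 11 kg in truck 1; 6 kg remain.
Put 27 kg in truck 2; 73 kg remain.
Put 30 kg in truck 2; 43 kg remain.
Put 17 kg in truck 2; 26 kg remain.
Put 57 kg in truck 3; 43 kg remain.
Put 69 kg in truck 4; 31 kg remain.
Put 25 kg in truck 2; 1 kg remain.
Put 28 kg in truck 3; 15 kg remain.
Put 25 kg in truck 4; 6 kg remain.
Put 10 kg in truck 3; 5 kg remain.
Put 74 kg in truck 5; 26 kg remain.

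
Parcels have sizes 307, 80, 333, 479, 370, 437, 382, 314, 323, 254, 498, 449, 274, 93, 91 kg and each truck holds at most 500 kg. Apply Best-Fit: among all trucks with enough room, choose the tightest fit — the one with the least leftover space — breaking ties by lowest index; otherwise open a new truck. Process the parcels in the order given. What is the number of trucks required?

307 kg → truck 1 (remaining 193 kg)
80 kg → truck 1 (remaining 113 kg)
333 kg → truck 2 (remaining 167 kg)
479 kg → truck 3 (remaining 21 kg)
370 kg → truck 4 (remaining 130 kg)
437 kg → truck 5 (remaining 63 kg)
382 kg → truck 6 (remaining 118 kg)
314 kg → truck 7 (remaining 186 kg)
323 kg → truck 8 (remaining 177 kg)
254 kg → truck 9 (remaining 246 kg)
498 kg → truck 10 (remaining 2 kg)
449 kg → truck 11 (remaining 51 kg)
274 kg → truck 12 (remaining 226 kg)
93 kg → truck 1 (remaining 20 kg)
91 kg → truck 6 (remaining 27 kg)
Final trucks: [307,80,93] [333] [479] [370] [437] [382,91] [314] [323] [254] [498] [449] [274].

12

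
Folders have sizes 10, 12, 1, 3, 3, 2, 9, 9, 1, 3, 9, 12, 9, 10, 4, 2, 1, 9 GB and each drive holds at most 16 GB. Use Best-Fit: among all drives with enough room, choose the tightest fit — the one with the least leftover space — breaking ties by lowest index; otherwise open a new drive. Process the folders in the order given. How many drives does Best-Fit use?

9

Put 10 GB in drive 1; 6 GB remain.
Put 12 GB in drive 2; 4 GB remain.
Put 1 GB in drive 2; 3 GB remain.
Put 3 GB in drive 2; 0 GB remain.
Put 3 GB in drive 1; 3 GB remain.
Put 2 GB in drive 1; 1 GB remain.
Put 9 GB in drive 3; 7 GB remain.
Put 9 GB in drive 4; 7 GB remain.
Put 1 GB in drive 1; 0 GB remain.
Put 3 GB in drive 3; 4 GB remain.
Put 9 GB in drive 5; 7 GB remain.
Put 12 GB in drive 6; 4 GB remain.
Put 9 GB in drive 7; 7 GB remain.
Put 10 GB in drive 8; 6 GB remain.
Put 4 GB in drive 3; 0 GB remain.
Put 2 GB in drive 6; 2 GB remain.
Put 1 GB in drive 6; 1 GB remain.
Put 9 GB in drive 9; 7 GB remain.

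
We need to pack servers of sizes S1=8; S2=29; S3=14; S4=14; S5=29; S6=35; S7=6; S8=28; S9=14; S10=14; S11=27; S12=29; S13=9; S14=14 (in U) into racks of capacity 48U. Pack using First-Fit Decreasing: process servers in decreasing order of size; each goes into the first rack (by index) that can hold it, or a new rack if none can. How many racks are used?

Sorted descending: 35, 29, 29, 29, 28, 27, 14, 14, 14, 14, 14, 9, 8, 6.
rack 1: place 35U, 13U left
rack 2: place 29U, 19U left
rack 3: place 29U, 19U left
rack 4: place 29U, 19U left
rack 5: place 28U, 20U left
rack 6: place 27U, 21U left
rack 2: place 14U, 5U left
rack 3: place 14U, 5U left
rack 4: place 14U, 5U left
rack 5: place 14U, 6U left
rack 6: place 14U, 7U left
rack 1: place 9U, 4U left
rack 7: place 8U, 40U left
rack 5: place 6U, 0U left

7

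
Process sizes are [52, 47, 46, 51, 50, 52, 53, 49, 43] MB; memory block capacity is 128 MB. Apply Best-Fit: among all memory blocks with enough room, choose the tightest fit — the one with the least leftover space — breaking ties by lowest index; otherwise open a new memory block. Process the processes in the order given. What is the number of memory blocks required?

52 MB → memory block 1 (remaining 76 MB)
47 MB → memory block 1 (remaining 29 MB)
46 MB → memory block 2 (remaining 82 MB)
51 MB → memory block 2 (remaining 31 MB)
50 MB → memory block 3 (remaining 78 MB)
52 MB → memory block 3 (remaining 26 MB)
53 MB → memory block 4 (remaining 75 MB)
49 MB → memory block 4 (remaining 26 MB)
43 MB → memory block 5 (remaining 85 MB)

5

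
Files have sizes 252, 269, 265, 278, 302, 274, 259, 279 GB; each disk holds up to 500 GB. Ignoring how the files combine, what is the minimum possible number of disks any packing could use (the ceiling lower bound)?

Total size = 252 + 269 + 265 + 278 + 302 + 274 + 259 + 279 = 2178 GB.
⌈2178 / 500⌉ = 5.

5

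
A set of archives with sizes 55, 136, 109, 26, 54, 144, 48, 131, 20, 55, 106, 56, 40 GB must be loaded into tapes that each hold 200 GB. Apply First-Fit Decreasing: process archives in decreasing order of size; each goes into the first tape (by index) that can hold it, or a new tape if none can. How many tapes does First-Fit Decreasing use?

6

Sorted descending: 144, 136, 131, 109, 106, 56, 55, 55, 54, 48, 40, 26, 20.
tape 1: place 144 GB, 56 GB left
tape 2: place 136 GB, 64 GB left
tape 3: place 131 GB, 69 GB left
tape 4: place 109 GB, 91 GB left
tape 5: place 106 GB, 94 GB left
tape 1: place 56 GB, 0 GB left
tape 2: place 55 GB, 9 GB left
tape 3: place 55 GB, 14 GB left
tape 4: place 54 GB, 37 GB left
tape 5: place 48 GB, 46 GB left
tape 5: place 40 GB, 6 GB left
tape 4: place 26 GB, 11 GB left
tape 6: place 20 GB, 180 GB left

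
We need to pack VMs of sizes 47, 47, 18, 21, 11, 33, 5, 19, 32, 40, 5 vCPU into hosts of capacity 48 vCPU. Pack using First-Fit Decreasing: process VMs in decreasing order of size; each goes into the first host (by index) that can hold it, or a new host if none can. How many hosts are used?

Sorted descending: 47, 47, 40, 33, 32, 21, 19, 18, 11, 5, 5.
47 vCPU → host 1 (remaining 1 vCPU)
47 vCPU → host 2 (remaining 1 vCPU)
40 vCPU → host 3 (remaining 8 vCPU)
33 vCPU → host 4 (remaining 15 vCPU)
32 vCPU → host 5 (remaining 16 vCPU)
21 vCPU → host 6 (remaining 27 vCPU)
19 vCPU → host 6 (remaining 8 vCPU)
18 vCPU → host 7 (remaining 30 vCPU)
11 vCPU → host 4 (remaining 4 vCPU)
5 vCPU → host 3 (remaining 3 vCPU)
5 vCPU → host 5 (remaining 11 vCPU)

7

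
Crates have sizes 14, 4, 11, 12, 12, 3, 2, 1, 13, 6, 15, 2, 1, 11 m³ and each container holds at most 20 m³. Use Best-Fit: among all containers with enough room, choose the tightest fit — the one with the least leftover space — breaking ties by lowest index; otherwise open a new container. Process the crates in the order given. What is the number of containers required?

14 m³ → container 1 (remaining 6 m³)
4 m³ → container 1 (remaining 2 m³)
11 m³ → container 2 (remaining 9 m³)
12 m³ → container 3 (remaining 8 m³)
12 m³ → container 4 (remaining 8 m³)
3 m³ → container 3 (remaining 5 m³)
2 m³ → container 1 (remaining 0 m³)
1 m³ → container 3 (remaining 4 m³)
13 m³ → container 5 (remaining 7 m³)
6 m³ → container 5 (remaining 1 m³)
15 m³ → container 6 (remaining 5 m³)
2 m³ → container 3 (remaining 2 m³)
1 m³ → container 5 (remaining 0 m³)
11 m³ → container 7 (remaining 9 m³)
Final containers: [14,4,2] [11] [12,3,1,2] [12] [13,6,1] [15] [11].

7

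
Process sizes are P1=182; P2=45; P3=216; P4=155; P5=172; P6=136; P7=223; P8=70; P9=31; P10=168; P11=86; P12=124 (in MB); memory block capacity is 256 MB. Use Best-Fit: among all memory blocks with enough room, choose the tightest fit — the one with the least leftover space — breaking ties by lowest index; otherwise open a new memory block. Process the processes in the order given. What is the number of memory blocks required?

Put P1 (182 MB) in memory block 1; 74 MB remain.
Put P2 (45 MB) in memory block 1; 29 MB remain.
Put P3 (216 MB) in memory block 2; 40 MB remain.
Put P4 (155 MB) in memory block 3; 101 MB remain.
Put P5 (172 MB) in memory block 4; 84 MB remain.
Put P6 (136 MB) in memory block 5; 120 MB remain.
Put P7 (223 MB) in memory block 6; 33 MB remain.
Put P8 (70 MB) in memory block 4; 14 MB remain.
Put P9 (31 MB) in memory block 6; 2 MB remain.
Put P10 (168 MB) in memory block 7; 88 MB remain.
Put P11 (86 MB) in memory block 7; 2 MB remain.
Put P12 (124 MB) in memory block 8; 132 MB remain.

8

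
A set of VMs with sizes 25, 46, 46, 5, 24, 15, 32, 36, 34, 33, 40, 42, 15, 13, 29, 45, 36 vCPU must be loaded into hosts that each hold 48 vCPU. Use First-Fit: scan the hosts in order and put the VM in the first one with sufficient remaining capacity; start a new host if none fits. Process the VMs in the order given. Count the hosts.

host 1: place 25 vCPU, 23 vCPU left
host 2: place 46 vCPU, 2 vCPU left
host 3: place 46 vCPU, 2 vCPU left
host 1: place 5 vCPU, 18 vCPU left
host 4: place 24 vCPU, 24 vCPU left
host 1: place 15 vCPU, 3 vCPU left
host 5: place 32 vCPU, 16 vCPU left
host 6: place 36 vCPU, 12 vCPU left
host 7: place 34 vCPU, 14 vCPU left
host 8: place 33 vCPU, 15 vCPU left
host 9: place 40 vCPU, 8 vCPU left
host 10: place 42 vCPU, 6 vCPU left
host 4: place 15 vCPU, 9 vCPU left
host 5: place 13 vCPU, 3 vCPU left
host 11: place 29 vCPU, 19 vCPU left
host 12: place 45 vCPU, 3 vCPU left
host 13: place 36 vCPU, 12 vCPU left
Final hosts: [25,5,15] [46] [46] [24,15] [32,13] [36] [34] [33] [40] [42] [29] [45] [36].

13 hosts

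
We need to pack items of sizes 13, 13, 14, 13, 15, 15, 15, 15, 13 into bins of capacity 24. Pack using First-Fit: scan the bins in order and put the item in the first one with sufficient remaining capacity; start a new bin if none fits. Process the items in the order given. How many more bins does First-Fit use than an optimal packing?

First-Fit: [13] [13] [14] [13] [15] [15] [15] [15] [13] → 9 bins.
9 items exceed 12 (half the capacity), and no two of those can share a bin, so at least 9 bins are needed.
So 9 is already optimal.

0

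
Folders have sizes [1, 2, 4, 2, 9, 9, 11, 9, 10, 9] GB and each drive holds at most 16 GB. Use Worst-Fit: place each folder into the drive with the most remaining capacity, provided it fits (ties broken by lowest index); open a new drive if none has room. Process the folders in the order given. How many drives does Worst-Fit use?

drive 1: place 1 GB, 15 GB left
drive 1: place 2 GB, 13 GB left
drive 1: place 4 GB, 9 GB left
drive 1: place 2 GB, 7 GB left
drive 2: place 9 GB, 7 GB left
drive 3: place 9 GB, 7 GB left
drive 4: place 11 GB, 5 GB left
drive 5: place 9 GB, 7 GB left
drive 6: place 10 GB, 6 GB left
drive 7: place 9 GB, 7 GB left

7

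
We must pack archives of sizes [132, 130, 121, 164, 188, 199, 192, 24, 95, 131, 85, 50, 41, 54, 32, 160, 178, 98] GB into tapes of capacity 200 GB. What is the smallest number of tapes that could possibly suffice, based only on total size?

11 tapes

Total size = 132 + 130 + 121 + 164 + 188 + 199 + 192 + 24 + 95 + 131 + 85 + 50 + 41 + 54 + 32 + 160 + 178 + 98 = 2074 GB.
⌈2074 / 200⌉ = 11.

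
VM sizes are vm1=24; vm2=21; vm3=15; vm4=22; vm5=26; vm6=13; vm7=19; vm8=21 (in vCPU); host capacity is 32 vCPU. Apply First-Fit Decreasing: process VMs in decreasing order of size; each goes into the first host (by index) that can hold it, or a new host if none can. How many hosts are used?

Sorted descending: 26, 24, 22, 21, 21, 19, 15, 13.
26 vCPU → host 1 (remaining 6 vCPU)
24 vCPU → host 2 (remaining 8 vCPU)
22 vCPU → host 3 (remaining 10 vCPU)
21 vCPU → host 4 (remaining 11 vCPU)
21 vCPU → host 5 (remaining 11 vCPU)
19 vCPU → host 6 (remaining 13 vCPU)
15 vCPU → host 7 (remaining 17 vCPU)
13 vCPU → host 6 (remaining 0 vCPU)

7 hosts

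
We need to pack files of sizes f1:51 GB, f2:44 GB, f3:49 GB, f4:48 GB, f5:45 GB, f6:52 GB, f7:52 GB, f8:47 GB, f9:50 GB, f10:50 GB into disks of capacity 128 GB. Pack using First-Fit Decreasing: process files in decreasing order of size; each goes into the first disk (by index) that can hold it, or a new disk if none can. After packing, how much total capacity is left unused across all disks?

Sorted descending: 52, 52, 51, 50, 50, 49, 48, 47, 45, 44.
Put 52 GB in disk 1; 76 GB remain.
Put 52 GB in disk 1; 24 GB remain.
Put 51 GB in disk 2; 77 GB remain.
Put 50 GB in disk 2; 27 GB remain.
Put 50 GB in disk 3; 78 GB remain.
Put 49 GB in disk 3; 29 GB remain.
Put 48 GB in disk 4; 80 GB remain.
Put 47 GB in disk 4; 33 GB remain.
Put 45 GB in disk 5; 83 GB remain.
Put 44 GB in disk 5; 39 GB remain.
5 disks × 128 GB = 640 GB; used 488 GB; unused 152 GB.

152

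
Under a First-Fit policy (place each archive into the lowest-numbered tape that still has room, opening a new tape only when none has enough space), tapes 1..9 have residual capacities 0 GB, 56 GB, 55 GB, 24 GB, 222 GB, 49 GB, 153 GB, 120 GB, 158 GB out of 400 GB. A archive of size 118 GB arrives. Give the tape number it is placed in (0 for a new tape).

5

Tapes with room: tape 5 (222 GB), tape 7 (153 GB), tape 8 (120 GB), tape 9 (158 GB).
The first with room is tape 5.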